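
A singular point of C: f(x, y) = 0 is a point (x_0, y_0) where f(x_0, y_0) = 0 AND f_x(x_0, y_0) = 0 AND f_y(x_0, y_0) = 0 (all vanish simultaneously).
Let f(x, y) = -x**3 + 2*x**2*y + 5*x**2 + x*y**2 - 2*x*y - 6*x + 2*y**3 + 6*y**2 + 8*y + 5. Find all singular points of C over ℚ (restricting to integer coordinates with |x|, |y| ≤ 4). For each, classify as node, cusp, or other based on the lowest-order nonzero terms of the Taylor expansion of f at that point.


Singular points: {(1, -1)}; classification: cusp.

Compute partial derivatives:
  f_x = -3*x**2 + 4*x*y + 10*x + y**2 - 2*y - 6.
  f_y = 2*x**2 + 2*x*y - 2*x + 6*y**2 + 12*y + 8.
Scan x_0 ∈ {−4, ..., 4}. For each x_0, f_y(x_0, y) is a polynomial in y; find its integer roots y ∈ {−4, ..., 4}, then test f_x and f at those candidates.
  x = -4: f_y(-4, y) = 6*y**2 + 4*y + 48; no integer root y with |y| ≤ 4.
  x = -3: f_y(-3, y) = 6*y**2 + 6*y + 32; no integer root y with |y| ≤ 4.
  x = -2: f_y(-2, y) = 6*y**2 + 8*y + 20; no integer root y with |y| ≤ 4.
  x = -1: f_y(-1, y) = 6*y**2 + 10*y + 12; no integer root y with |y| ≤ 4.
  x = 0: f_y(0, y) = 6*y**2 + 12*y + 8; no integer root y with |y| ≤ 4.
  x = 1: f_y(1, y) = 6*y**2 + 14*y + 8; vanishes at y ∈ {-1}. (1, -1): f_x = 0, f = 0 — SINGULAR.
  x = 2: f_y(2, y) = 6*y**2 + 16*y + 12; no integer root y with |y| ≤ 4.
  x = 3: f_y(3, y) = 6*y**2 + 18*y + 20; no integer root y with |y| ≤ 4.
  x = 4: f_y(4, y) = 6*y**2 + 20*y + 32; no integer root y with |y| ≤ 4.
Only singular point on the grid: (1, -1).
Classify: substitute x = 1 + u, y = -1 + v and expand: f = -u**3 + 2*u**2*v + u*v**2 + 2*v**3 + v**2.
No constant or linear terms (consistent with a singular point). Quadratic part: v**2. Cubic part: -u**3 + 2*u**2*v + u*v**2 + 2*v**3.
The quadratic part v**2 is a perfect square, so there is a single (double) tangent line v = 0, i.e. y = -1. Restricting the cubic part to that line (v = 0) leaves -u**3 ≠ 0, so f is not divisible by v and the branch is v² ≈ u**3 to lowest order — this is a cusp.
Classification: cusp.


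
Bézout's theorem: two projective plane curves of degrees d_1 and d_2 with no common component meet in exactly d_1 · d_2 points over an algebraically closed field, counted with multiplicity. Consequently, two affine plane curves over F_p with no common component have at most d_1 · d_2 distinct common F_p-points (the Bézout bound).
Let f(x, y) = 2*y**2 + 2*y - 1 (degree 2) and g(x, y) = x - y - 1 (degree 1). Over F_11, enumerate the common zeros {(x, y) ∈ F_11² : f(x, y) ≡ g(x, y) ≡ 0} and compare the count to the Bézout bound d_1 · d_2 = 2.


Common zeros: {(3, 2), (9, 8)}; count = 2; Bézout bound = 2.

deg(f) = 2, deg(g) = 1, so Bézout bound = 2.
Scan x ∈ F_11. For each x, list the y ∈ F_11 with f(x, y) ≡ 0 and those with g(x, y) ≡ 0 (mod 11); the common zeros in that column are the intersection.
  x = 0: f ≡ 0 at y ∈ {2, 8}; g ≡ 0 at y ∈ {10}; common: ∅.
  x = 1: f ≡ 0 at y ∈ {2, 8}; g ≡ 0 at y ∈ {0}; common: ∅.
  x = 2: f ≡ 0 at y ∈ {2, 8}; g ≡ 0 at y ∈ {1}; common: ∅.
  x = 3: f ≡ 0 at y ∈ {2, 8}; g ≡ 0 at y ∈ {2}; common: {2}.
  x = 4: f ≡ 0 at y ∈ {2, 8}; g ≡ 0 at y ∈ {3}; common: ∅.
  x = 5: f ≡ 0 at y ∈ {2, 8}; g ≡ 0 at y ∈ {4}; common: ∅.
  x = 6: f ≡ 0 at y ∈ {2, 8}; g ≡ 0 at y ∈ {5}; common: ∅.
  x = 7: f ≡ 0 at y ∈ {2, 8}; g ≡ 0 at y ∈ {6}; common: ∅.
  x = 8: f ≡ 0 at y ∈ {2, 8}; g ≡ 0 at y ∈ {7}; common: ∅.
  x = 9: f ≡ 0 at y ∈ {2, 8}; g ≡ 0 at y ∈ {8}; common: {8}.
  x = 10: f ≡ 0 at y ∈ {2, 8}; g ≡ 0 at y ∈ {9}; common: ∅.
Collecting: common zeros = {(3, 2), (9, 8)}, so the count is 2.
Comparison with the Bézout bound: 2 ≤ 2 = deg(f)·deg(g), as expected for curves with no common component (the bound is attained).


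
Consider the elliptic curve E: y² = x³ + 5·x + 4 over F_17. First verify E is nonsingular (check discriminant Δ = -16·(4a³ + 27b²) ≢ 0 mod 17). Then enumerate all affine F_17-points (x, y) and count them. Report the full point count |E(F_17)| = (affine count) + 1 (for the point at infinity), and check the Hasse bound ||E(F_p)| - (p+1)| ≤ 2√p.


Affine points = {(0, 2), (0, 15), (5, 1), (5, 16), (7, 5), (7, 12), (9, 8), (9, 9), (10, 0), (11, 8), (11, 9), (14, 8), (14, 9), (16, 7), (16, 10)}; affine count = 15; |E(F_17)| = 16.

Discriminant check: Δ ∝ 4a³ + 27b² = 4·5³ + 27·4² = 4·125 + 27·16 ≡ 14 (mod 17). Nonzero ⇒ E is nonsingular.
For each x ∈ F_17, compute rhs = x³ + 5·x + 4 mod 17, then count y ∈ F_17 with y² ≡ rhs.
  x = 0: rhs = 4, matching y values: 2, 15 (2 points).
  x = 1: rhs = 10, matching y values: none (0 points).
  x = 2: rhs = 5, matching y values: none (0 points).
  x = 3: rhs = 12, matching y values: none (0 points).
  x = 4: rhs = 3, matching y values: none (0 points).
  x = 5: rhs = 1, matching y values: 1, 16 (2 points).
  x = 6: rhs = 12, matching y values: none (0 points).
  x = 7: rhs = 8, matching y values: 5, 12 (2 points).
  x = 8: rhs = 12, matching y values: none (0 points).
  x = 9: rhs = 13, matching y values: 8, 9 (2 points).
  x = 10: rhs = 0, matching y values: 0 (1 points).
  x = 11: rhs = 13, matching y values: 8, 9 (2 points).
  x = 12: rhs = 7, matching y values: none (0 points).
  x = 13: rhs = 5, matching y values: none (0 points).
  x = 14: rhs = 13, matching y values: 8, 9 (2 points).
  x = 15: rhs = 3, matching y values: none (0 points).
  x = 16: rhs = 15, matching y values: 7, 10 (2 points).
Total affine count: 15.
Full point count |E(F_17)| = 15 + 1 = 16.
Hasse bound: |16 − (17+1)| = |-2| = 2 ≤ 2√17 ≈ 8.2462 ✓.


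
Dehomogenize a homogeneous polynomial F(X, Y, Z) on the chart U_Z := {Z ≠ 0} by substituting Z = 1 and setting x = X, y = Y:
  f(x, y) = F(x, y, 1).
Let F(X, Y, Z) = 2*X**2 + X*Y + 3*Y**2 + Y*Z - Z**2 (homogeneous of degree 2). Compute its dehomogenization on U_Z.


f(x, y) = 2*x**2 + x*y + 3*y**2 + y - 1

On U_Z we set Z = 1. Each monomial c·X^i·Y^j·Z^k in F becomes c·x^i·y^j·1^k = c·x^i·y^j.
Substituting Z = 1: F(X, Y, 1) = 2*x**2 + x*y + 3*y**2 + y - 1.
Note: deg(f) ≤ deg(F) = 2; strict inequality happens when F is divisible by Z (lost terms).


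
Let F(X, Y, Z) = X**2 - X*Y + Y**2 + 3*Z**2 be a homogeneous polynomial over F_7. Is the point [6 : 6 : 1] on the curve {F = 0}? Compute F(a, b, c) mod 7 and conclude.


F(6,6,1) ≡ 4 (mod 7); P is NOT on the curve.

Evaluate F(6, 6, 1) term-by-term (mod 7).
  X**2 ↦ 1·36·1·1 = 36
  -X*Y ↦ -1·6·6·1 = -36
  Y**2 ↦ 1·1·36·1 = 36
  3*Z**2 ↦ 3·1·1·1 = 3
Sum: F(6, 6, 1) = (36) + (-36) + (36) + (3) = 39.
Reducing mod 7: 39 ≡ 4 (mod 7).
Since F(a, b, c) ≡ 4 ≠ 0 (mod 7), P does NOT lie on the curve.


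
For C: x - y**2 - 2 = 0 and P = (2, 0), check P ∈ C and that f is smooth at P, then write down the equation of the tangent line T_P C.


Tangent line at P: x - 2 = 0.

Step 1: f(2, 0) = 0, so P lies on C.
Step 2: partial derivatives
  f_x(x, y) = 1, f_y(x, y) = -2*y.
  f_x(P) = 1, f_y(P) = 0 (gradient nonzero, so P is smooth).
Step 3: tangent line at P: 1·(x − 2) + 0·(y − 0) = 0.
Expanding: x - 2 = 0.


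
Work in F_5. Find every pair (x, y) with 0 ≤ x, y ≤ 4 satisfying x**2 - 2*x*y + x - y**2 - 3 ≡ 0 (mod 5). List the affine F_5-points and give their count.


Affine F_5-points: {(1, 4)}; count = 1.

For each of the 25 pairs (x, y) ∈ F_5², evaluate f(x, y) mod 5. Record the zeros.
  x = 0: [0↦2, 1↦1, 2↦3, 3↦3, 4↦1]  zeros at y ∈ ∅
  x = 1: [0↦4, 1↦1, 2↦1, 3↦4, 4↦0]  zeros at y ∈ {4}
  x = 2: [0↦3, 1↦3, 2↦1, 3↦2, 4↦1]  zeros at y ∈ ∅
  x = 3: [0↦4, 1↦2, 2↦3, 3↦2, 4↦4]  zeros at y ∈ ∅
  x = 4: [0↦2, 1↦3, 2↦2, 3↦4, 4↦4]  zeros at y ∈ ∅
Collecting zeros: affine points = {(1, 4)}.
Total count |C(F_5)_aff| = 1.


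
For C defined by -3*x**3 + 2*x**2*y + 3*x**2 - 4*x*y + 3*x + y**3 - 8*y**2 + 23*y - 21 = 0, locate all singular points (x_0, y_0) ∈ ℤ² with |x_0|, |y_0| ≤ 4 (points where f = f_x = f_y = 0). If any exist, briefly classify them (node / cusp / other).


Singular points: {(1, 3)}; classification: cusp.

Compute partial derivatives:
  f_x = -9*x**2 + 4*x*y + 6*x - 4*y + 3.
  f_y = 2*x**2 - 4*x + 3*y**2 - 16*y + 23.
Scan x_0 ∈ {−4, ..., 4}. For each x_0, f_y(x_0, y) is a polynomial in y; find its integer roots y ∈ {−4, ..., 4}, then test f_x and f at those candidates.
  x = -4: f_y(-4, y) = 3*y**2 - 16*y + 71; no integer root y with |y| ≤ 4.
  x = -3: f_y(-3, y) = 3*y**2 - 16*y + 53; no integer root y with |y| ≤ 4.
  x = -2: f_y(-2, y) = 3*y**2 - 16*y + 39; no integer root y with |y| ≤ 4.
  x = -1: f_y(-1, y) = 3*y**2 - 16*y + 29; no integer root y with |y| ≤ 4.
  x = 0: f_y(0, y) = 3*y**2 - 16*y + 23; no integer root y with |y| ≤ 4.
  x = 1: f_y(1, y) = 3*y**2 - 16*y + 21; vanishes at y ∈ {3}. (1, 3): f_x = 0, f = 0 — SINGULAR.
  x = 2: f_y(2, y) = 3*y**2 - 16*y + 23; no integer root y with |y| ≤ 4.
  x = 3: f_y(3, y) = 3*y**2 - 16*y + 29; no integer root y with |y| ≤ 4.
  x = 4: f_y(4, y) = 3*y**2 - 16*y + 39; no integer root y with |y| ≤ 4.
Only singular point on the grid: (1, 3).
Classify: substitute x = 1 + u, y = 3 + v and expand: f = -3*u**3 + 2*u**2*v + v**3 + v**2.
No constant or linear terms (consistent with a singular point). Quadratic part: v**2. Cubic part: -3*u**3 + 2*u**2*v + v**3.
The quadratic part v**2 is a perfect square, so there is a single (double) tangent line v = 0, i.e. y = 3. Restricting the cubic part to that line (v = 0) leaves -3*u**3 ≠ 0, so f is not divisible by v and the branch is v² ≈ 3*u**3 to lowest order — this is a cusp.
Classification: cusp.


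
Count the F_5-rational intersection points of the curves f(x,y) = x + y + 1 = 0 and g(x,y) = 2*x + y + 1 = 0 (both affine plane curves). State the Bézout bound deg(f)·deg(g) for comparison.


Common zeros: {(0, 4)}; count = 1; Bézout bound = 1.

deg(f) = 1, deg(g) = 1, so Bézout bound = 1.
Scan x ∈ F_5. For each x, list the y ∈ F_5 with f(x, y) ≡ 0 and those with g(x, y) ≡ 0 (mod 5); the common zeros in that column are the intersection.
  x = 0: f ≡ 0 at y ∈ {4}; g ≡ 0 at y ∈ {4}; common: {4}.
  x = 1: f ≡ 0 at y ∈ {3}; g ≡ 0 at y ∈ {2}; common: ∅.
  x = 2: f ≡ 0 at y ∈ {2}; g ≡ 0 at y ∈ {0}; common: ∅.
  x = 3: f ≡ 0 at y ∈ {1}; g ≡ 0 at y ∈ {3}; common: ∅.
  x = 4: f ≡ 0 at y ∈ {0}; g ≡ 0 at y ∈ {1}; common: ∅.
Collecting: common zeros = {(0, 4)}, so the count is 1.
Comparison with the Bézout bound: 1 ≤ 1 = deg(f)·deg(g), as expected for curves with no common component (the bound is attained).


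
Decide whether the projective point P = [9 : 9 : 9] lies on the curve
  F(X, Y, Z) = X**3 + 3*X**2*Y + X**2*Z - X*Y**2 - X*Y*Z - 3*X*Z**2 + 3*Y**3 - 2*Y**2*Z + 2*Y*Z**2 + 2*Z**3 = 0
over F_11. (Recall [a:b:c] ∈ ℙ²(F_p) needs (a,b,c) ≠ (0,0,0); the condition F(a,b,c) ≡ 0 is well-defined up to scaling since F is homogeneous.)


F(9,9,9) ≡ 4 (mod 11); P is NOT on the curve.

Evaluate F(9, 9, 9) term-by-term (mod 11).
  X**3 ↦ 1·729·1·1 = 729
  3*X**2*Y ↦ 3·81·9·1 = 2187
  X**2*Z ↦ 1·81·1·9 = 729
  -X*Y**2 ↦ -1·9·81·1 = -729
  -X*Y*Z ↦ -1·9·9·9 = -729
  -3*X*Z**2 ↦ -3·9·1·81 = -2187
  3*Y**3 ↦ 3·1·729·1 = 2187
  -2*Y**2*Z ↦ -2·1·81·9 = -1458
  2*Y*Z**2 ↦ 2·1·9·81 = 1458
  2*Z**3 ↦ 2·1·1·729 = 1458
Sum: F(9, 9, 9) = (729) + (2187) + (729) + (-729) + (-729) + (-2187) + (2187) + (-1458) + (1458) + (1458) = 3645.
Reducing mod 11: 3645 ≡ 4 (mod 11).
Since F(a, b, c) ≡ 4 ≠ 0 (mod 11), P does NOT lie on the curve.


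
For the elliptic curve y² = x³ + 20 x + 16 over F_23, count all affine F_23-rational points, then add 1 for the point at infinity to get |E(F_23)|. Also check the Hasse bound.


Affine points = {(0, 4), (0, 19), (2, 8), (2, 15), (7, 4), (7, 19), (11, 7), (11, 16), (12, 11), (12, 12), (13, 9), (13, 14), (14, 2), (14, 21), (16, 4), (16, 19), (17, 5), (17, 18), (22, 8), (22, 15)}; affine count = 20; |E(F_23)| = 21.

Discriminant check: Δ ∝ 4a³ + 27b² = 4·20³ + 27·16² = 4·8000 + 27·256 ≡ 19 (mod 23). Nonzero ⇒ E is nonsingular.
For each x ∈ F_23, compute rhs = x³ + 20·x + 16 mod 23, then count y ∈ F_23 with y² ≡ rhs.
  x = 0: rhs = 16, matching y values: 4, 19 (2 points).
  x = 1: rhs = 14, matching y values: none (0 points).
  x = 2: rhs = 18, matching y values: 8, 15 (2 points).
  x = 3: rhs = 11, matching y values: none (0 points).
  x = 4: rhs = 22, matching y values: none (0 points).
  x = 5: rhs = 11, matching y values: none (0 points).
  x = 6: rhs = 7, matching y values: none (0 points).
  x = 7: rhs = 16, matching y values: 4, 19 (2 points).
  x = 8: rhs = 21, matching y values: none (0 points).
  x = 9: rhs = 5, matching y values: none (0 points).
  x = 10: rhs = 20, matching y values: none (0 points).
  x = 11: rhs = 3, matching y values: 7, 16 (2 points).
  x = 12: rhs = 6, matching y values: 11, 12 (2 points).
  x = 13: rhs = 12, matching y values: 9, 14 (2 points).
  x = 14: rhs = 4, matching y values: 2, 21 (2 points).
  x = 15: rhs = 11, matching y values: none (0 points).
  x = 16: rhs = 16, matching y values: 4, 19 (2 points).
  x = 17: rhs = 2, matching y values: 5, 18 (2 points).
  x = 18: rhs = 21, matching y values: none (0 points).
  x = 19: rhs = 10, matching y values: none (0 points).
  x = 20: rhs = 21, matching y values: none (0 points).
  x = 21: rhs = 14, matching y values: none (0 points).
  x = 22: rhs = 18, matching y values: 8, 15 (2 points).
Total affine count: 20.
Full point count |E(F_23)| = 20 + 1 = 21.
Hasse bound: |21 − (23+1)| = |-3| = 3 ≤ 2√23 ≈ 9.5917 ✓.


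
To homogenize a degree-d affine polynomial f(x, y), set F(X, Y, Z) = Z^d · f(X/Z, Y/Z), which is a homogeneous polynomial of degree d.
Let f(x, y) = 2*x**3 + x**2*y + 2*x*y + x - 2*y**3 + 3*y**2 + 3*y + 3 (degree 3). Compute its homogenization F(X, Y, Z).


F(X, Y, Z) = 2*X**3 + X**2*Y + 2*X*Y*Z + X*Z**2 - 2*Y**3 + 3*Y**2*Z + 3*Y*Z**2 + 3*Z**3

deg(f) = 3.
Substitute x = X/Z, y = Y/Z into f, then multiply by Z^3.
  monomial 2·x^3·y^0 ↦ 2·X^3·Y^0·Z^0.
  monomial 1·x^2·y^1 ↦ 1·X^2·Y^1·Z^0.
  monomial 2·x^1·y^1 ↦ 2·X^1·Y^1·Z^1.
  monomial 1·x^1·y^0 ↦ 1·X^1·Y^0·Z^2.
  monomial -2·x^0·y^3 ↦ -2·X^0·Y^3·Z^0.
  monomial 3·x^0·y^2 ↦ 3·X^0·Y^2·Z^1.
  monomial 3·x^0·y^1 ↦ 3·X^0·Y^1·Z^2.
  monomial 3·x^0·y^0 ↦ 3·X^0·Y^0·Z^3.
Collecting: F(X, Y, Z) = 2*X**3 + X**2*Y + 2*X*Y*Z + X*Z**2 - 2*Y**3 + 3*Y**2*Z + 3*Y*Z**2 + 3*Z**3.


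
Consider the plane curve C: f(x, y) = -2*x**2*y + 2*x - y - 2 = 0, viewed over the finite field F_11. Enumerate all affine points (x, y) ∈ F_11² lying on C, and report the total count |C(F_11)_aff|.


Affine F_11-points: {(0, 9), (1, 0), (2, 10), (3, 6), (5, 9), (6, 3), (8, 10), (9, 3), (10, 6)}; count = 9.

For each of the 121 pairs (x, y) ∈ F_11², evaluate f(x, y) mod 11. Record the zeros.
  x = 0: [0↦9, 1↦8, 2↦7, 3↦6, 4↦5, 5↦4, 6↦3, 7↦2, 8↦1, 9↦0, 10↦10]  zeros at y ∈ {9}
  x = 1: [0↦0, 1↦8, 2↦5, 3↦2, 4↦10, 5↦7, 6↦4, 7↦1, 8↦9, 9↦6, 10↦3]  zeros at y ∈ {0}
  x = 2: [0↦2, 1↦4, 2↦6, 3↦8, 4↦10, 5↦1, 6↦3, 7↦5, 8↦7, 9↦9, 10↦0]  zeros at y ∈ {10}
  x = 3: [0↦4, 1↦7, 2↦10, 3↦2, 4↦5, 5↦8, 6↦0, 7↦3, 8↦6, 9↦9, 10↦1]  zeros at y ∈ {6}
  x = 4: [0↦6, 1↦6, 2↦6, 3↦6, 4↦6, 5↦6, 6↦6, 7↦6, 8↦6, 9↦6, 10↦6]  zeros at y ∈ ∅
  x = 5: [0↦8, 1↦1, 2↦5, 3↦9, 4↦2, 5↦6, 6↦10, 7↦3, 8↦7, 9↦0, 10↦4]  zeros at y ∈ {9}
  x = 6: [0↦10, 1↦3, 2↦7, 3↦0, 4↦4, 5↦8, 6↦1, 7↦5, 8↦9, 9↦2, 10↦6]  zeros at y ∈ {3}
  x = 7: [0↦1, 1↦1, 2↦1, 3↦1, 4↦1, 5↦1, 6↦1, 7↦1, 8↦1, 9↦1, 10↦1]  zeros at y ∈ ∅
  x = 8: [0↦3, 1↦6, 2↦9, 3↦1, 4↦4, 5↦7, 6↦10, 7↦2, 8↦5, 9↦8, 10↦0]  zeros at y ∈ {10}
  x = 9: [0↦5, 1↦7, 2↦9, 3↦0, 4↦2, 5↦4, 6↦6, 7↦8, 8↦10, 9↦1, 10↦3]  zeros at y ∈ {3}
  x = 10: [0↦7, 1↦4, 2↦1, 3↦9, 4↦6, 5↦3, 6↦0, 7↦8, 8↦5, 9↦2, 10↦10]  zeros at y ∈ {6}
Collecting zeros: affine points = {(0, 9), (1, 0), (2, 10), (3, 6), (5, 9), (6, 3), (8, 10), (9, 3), (10, 6)}.
Total count |C(F_11)_aff| = 9.


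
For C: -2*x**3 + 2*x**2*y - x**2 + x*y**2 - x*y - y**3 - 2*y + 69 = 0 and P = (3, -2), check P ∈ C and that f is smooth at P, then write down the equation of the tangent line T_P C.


Tangent line at P: -78*x - 11*y + 212 = 0.

Step 1: f(3, -2) = 0, so P lies on C.
Step 2: partial derivatives
  f_x(x, y) = -6*x**2 + 4*x*y - 2*x + y**2 - y, f_y(x, y) = 2*x**2 + 2*x*y - x - 3*y**2 - 2.
  f_x(P) = -78, f_y(P) = -11 (gradient nonzero, so P is smooth).
Step 3: tangent line at P: -78·(x − 3) + -11·(y − -2) = 0.
Expanding: -78*x - 11*y + 212 = 0.


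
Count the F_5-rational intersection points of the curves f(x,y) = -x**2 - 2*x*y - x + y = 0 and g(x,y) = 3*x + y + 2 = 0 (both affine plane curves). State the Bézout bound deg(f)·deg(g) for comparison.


Common zeros: ∅; count = 0; Bézout bound = 2.

deg(f) = 2, deg(g) = 1, so Bézout bound = 2.
Scan x ∈ F_5. For each x, list the y ∈ F_5 with f(x, y) ≡ 0 and those with g(x, y) ≡ 0 (mod 5); the common zeros in that column are the intersection.
  x = 0: f ≡ 0 at y ∈ {0}; g ≡ 0 at y ∈ {3}; common: ∅.
  x = 1: f ≡ 0 at y ∈ {3}; g ≡ 0 at y ∈ {0}; common: ∅.
  x = 2: f ≡ 0 at y ∈ {3}; g ≡ 0 at y ∈ {2}; common: ∅.
  x = 3: f ≡ 0 at y ∈ ∅; g ≡ 0 at y ∈ {4}; common: ∅.
  x = 4: f ≡ 0 at y ∈ {0}; g ≡ 0 at y ∈ {1}; common: ∅.
Collecting: common zeros = ∅, so the count is 0.
Comparison with the Bézout bound: 0 ≤ 2 = deg(f)·deg(g), as expected for curves with no common component (the affine F_5-count falls short of the bound because intersections may lie at infinity, over extension fields, or carry multiplicity).


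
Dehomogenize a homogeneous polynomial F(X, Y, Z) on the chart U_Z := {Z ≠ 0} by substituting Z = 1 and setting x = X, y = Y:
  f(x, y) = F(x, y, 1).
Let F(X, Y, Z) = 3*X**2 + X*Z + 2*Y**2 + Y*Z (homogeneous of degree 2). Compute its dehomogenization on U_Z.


f(x, y) = 3*x**2 + x + 2*y**2 + y

On U_Z we set Z = 1. Each monomial c·X^i·Y^j·Z^k in F becomes c·x^i·y^j·1^k = c·x^i·y^j.
Substituting Z = 1: F(X, Y, 1) = 3*x**2 + x + 2*y**2 + y.
Note: deg(f) ≤ deg(F) = 2; strict inequality happens when F is divisible by Z (lost terms).


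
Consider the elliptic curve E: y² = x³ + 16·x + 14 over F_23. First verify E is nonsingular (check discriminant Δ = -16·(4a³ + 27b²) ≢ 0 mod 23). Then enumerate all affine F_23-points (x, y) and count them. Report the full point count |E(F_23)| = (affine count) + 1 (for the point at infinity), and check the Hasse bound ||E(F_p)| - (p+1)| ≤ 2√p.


Affine points = {(1, 10), (1, 13), (2, 10), (2, 13), (4, 2), (4, 21), (5, 9), (5, 14), (6, 2), (6, 21), (7, 3), (7, 20), (9, 6), (9, 17), (10, 1), (10, 22), (11, 7), (11, 16), (12, 5), (12, 18), (13, 2), (13, 21), (15, 8), (15, 15), (17, 1), (17, 22), (18, 4), (18, 19), (19, 1), (19, 22), (20, 10), (20, 13)}; affine count = 32; |E(F_23)| = 33.

Discriminant check: Δ ∝ 4a³ + 27b² = 4·16³ + 27·14² = 4·4096 + 27·196 ≡ 10 (mod 23). Nonzero ⇒ E is nonsingular.
For each x ∈ F_23, compute rhs = x³ + 16·x + 14 mod 23, then count y ∈ F_23 with y² ≡ rhs.
  x = 0: rhs = 14, matching y values: none (0 points).
  x = 1: rhs = 8, matching y values: 10, 13 (2 points).
  x = 2: rhs = 8, matching y values: 10, 13 (2 points).
  x = 3: rhs = 20, matching y values: none (0 points).
  x = 4: rhs = 4, matching y values: 2, 21 (2 points).
  x = 5: rhs = 12, matching y values: 9, 14 (2 points).
  x = 6: rhs = 4, matching y values: 2, 21 (2 points).
  x = 7: rhs = 9, matching y values: 3, 20 (2 points).
  x = 8: rhs = 10, matching y values: none (0 points).
  x = 9: rhs = 13, matching y values: 6, 17 (2 points).
  x = 10: rhs = 1, matching y values: 1, 22 (2 points).
  x = 11: rhs = 3, matching y values: 7, 16 (2 points).
  x = 12: rhs = 2, matching y values: 5, 18 (2 points).
  x = 13: rhs = 4, matching y values: 2, 21 (2 points).
  x = 14: rhs = 15, matching y values: none (0 points).
  x = 15: rhs = 18, matching y values: 8, 15 (2 points).
  x = 16: rhs = 19, matching y values: none (0 points).
  x = 17: rhs = 1, matching y values: 1, 22 (2 points).
  x = 18: rhs = 16, matching y values: 4, 19 (2 points).
  x = 19: rhs = 1, matching y values: 1, 22 (2 points).
  x = 20: rhs = 8, matching y values: 10, 13 (2 points).
  x = 21: rhs = 20, matching y values: none (0 points).
  x = 22: rhs = 20, matching y values: none (0 points).
Total affine count: 32.
Full point count |E(F_23)| = 32 + 1 = 33.
Hasse bound: |33 − (23+1)| = |9| = 9 ≤ 2√23 ≈ 9.5917 ✓.


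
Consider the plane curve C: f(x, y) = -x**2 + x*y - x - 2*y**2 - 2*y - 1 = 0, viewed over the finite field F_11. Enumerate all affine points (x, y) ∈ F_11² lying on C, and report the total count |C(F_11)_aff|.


Affine F_11-points: {(4, 3), (4, 9), (5, 2), (5, 5), (7, 2), (7, 6), (9, 3), (9, 6), (10, 5), (10, 10)}; count = 10.

For each of the 121 pairs (x, y) ∈ F_11², evaluate f(x, y) mod 11. Record the zeros.
  x = 0: [0↦10, 1↦6, 2↦9, 3↦8, 4↦3, 5↦5, 6↦3, 7↦8, 8↦9, 9↦6, 10↦10]  zeros at y ∈ ∅
  x = 1: [0↦8, 1↦5, 2↦9, 3↦9, 4↦5, 5↦8, 6↦7, 7↦2, 8↦4, 9↦2, 10↦7]  zeros at y ∈ ∅
  x = 2: [0↦4, 1↦2, 2↦7, 3↦8, 4↦5, 5↦9, 6↦9, 7↦5, 8↦8, 9↦7, 10↦2]  zeros at y ∈ ∅
  x = 3: [0↦9, 1↦8, 2↦3, 3↦5, 4↦3, 5↦8, 6↦9, 7↦6, 8↦10, 9↦10, 10↦6]  zeros at y ∈ ∅
  x = 4: [0↦1, 1↦1, 2↦8, 3↦0, 4↦10, 5↦5, 6↦7, 7↦5, 8↦10, 9↦0, 10↦8]  zeros at y ∈ {3, 9}
  x = 5: [0↦2, 1↦3, 2↦0, 3↦4, 4↦4, 5↦0, 6↦3, 7↦2, 8↦8, 9↦10, 10↦8]  zeros at y ∈ {2, 5}
  x = 6: [0↦1, 1↦3, 2↦1, 3↦6, 4↦7, 5↦4, 6↦8, 7↦8, 8↦4, 9↦7, 10↦6]  zeros at y ∈ ∅
  x = 7: [0↦9, 1↦1, 2↦0, 3↦6, 4↦8, 5↦6, 6↦0, 7↦1, 8↦9, 9↦2, 10↦2]  zeros at y ∈ {2, 6}
  x = 8: [0↦4, 1↦8, 2↦8, 3↦4, 4↦7, 5↦6, 6↦1, 7↦3, 8↦1, 9↦6, 10↦7]  zeros at y ∈ ∅
  x = 9: [0↦8, 1↦2, 2↦3, 3↦0, 4↦4, 5↦4, 6↦0, 7↦3, 8↦2, 9↦8, 10↦10]  zeros at y ∈ {3, 6}
  x = 10: [0↦10, 1↦5, 2↦7, 3↦5, 4↦10, 5↦0, 6↦8, 7↦1, 8↦1, 9↦8, 10↦0]  zeros at y ∈ {5, 10}
Collecting zeros: affine points = {(4, 3), (4, 9), (5, 2), (5, 5), (7, 2), (7, 6), (9, 3), (9, 6), (10, 5), (10, 10)}.
Total count |C(F_11)_aff| = 10.


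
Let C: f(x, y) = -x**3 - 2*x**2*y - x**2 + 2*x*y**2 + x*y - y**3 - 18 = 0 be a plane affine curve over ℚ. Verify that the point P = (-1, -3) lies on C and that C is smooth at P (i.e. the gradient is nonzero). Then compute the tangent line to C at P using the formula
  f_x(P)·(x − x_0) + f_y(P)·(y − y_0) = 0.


Tangent line at P: 2*x - 18*y - 52 = 0.

Step 1: f(-1, -3) = 0, so P lies on C.
Step 2: partial derivatives
  f_x(x, y) = -3*x**2 - 4*x*y - 2*x + 2*y**2 + y, f_y(x, y) = -2*x**2 + 4*x*y + x - 3*y**2.
  f_x(P) = 2, f_y(P) = -18 (gradient nonzero, so P is smooth).
Step 3: tangent line at P: 2·(x − -1) + -18·(y − -3) = 0.
Expanding: 2*x - 18*y - 52 = 0.


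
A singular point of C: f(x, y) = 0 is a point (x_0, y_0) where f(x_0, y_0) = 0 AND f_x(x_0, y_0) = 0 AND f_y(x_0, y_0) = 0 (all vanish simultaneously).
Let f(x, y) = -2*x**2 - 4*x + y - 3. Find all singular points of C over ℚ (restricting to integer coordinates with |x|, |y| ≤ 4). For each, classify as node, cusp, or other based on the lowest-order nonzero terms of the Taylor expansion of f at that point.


No singular points in the scanned grid; C is smooth there.

Compute partial derivatives:
  f_x = -4*x - 4.
  f_y = 1.
f_y = 1 is a nonzero constant, so f_y never vanishes: no point (x, y) can satisfy f = f_x = f_y = 0. In particular no (x, y) ∈ {−4, ..., 4}² is singular; the curve is smooth.


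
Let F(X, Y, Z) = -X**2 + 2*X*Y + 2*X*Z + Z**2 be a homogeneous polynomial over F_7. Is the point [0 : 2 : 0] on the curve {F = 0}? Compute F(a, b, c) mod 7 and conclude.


F(0,2,0) ≡ 0 (mod 7); P is on the curve.

Evaluate F(0, 2, 0) term-by-term (mod 7).
  -X**2 ↦ -1·0·1·1 = 0
  2*X*Y ↦ 2·0·2·1 = 0
  2*X*Z ↦ 2·0·1·0 = 0
  Z**2 ↦ 1·1·1·0 = 0
Sum: F(0, 2, 0) = (0) + (0) + (0) + (0) = 0.
Reducing mod 7: 0 ≡ 0 (mod 7).
Since F(a, b, c) ≡ 0 (mod 7), P lies on the curve.


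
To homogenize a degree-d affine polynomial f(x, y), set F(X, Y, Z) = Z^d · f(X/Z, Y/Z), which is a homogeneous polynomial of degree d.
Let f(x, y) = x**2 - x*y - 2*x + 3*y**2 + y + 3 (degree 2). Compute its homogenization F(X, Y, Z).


F(X, Y, Z) = X**2 - X*Y - 2*X*Z + 3*Y**2 + Y*Z + 3*Z**2

deg(f) = 2.
Substitute x = X/Z, y = Y/Z into f, then multiply by Z^2.
  monomial 1·x^2·y^0 ↦ 1·X^2·Y^0·Z^0.
  monomial -1·x^1·y^1 ↦ -1·X^1·Y^1·Z^0.
  monomial -2·x^1·y^0 ↦ -2·X^1·Y^0·Z^1.
  monomial 3·x^0·y^2 ↦ 3·X^0·Y^2·Z^0.
  monomial 1·x^0·y^1 ↦ 1·X^0·Y^1·Z^1.
  monomial 3·x^0·y^0 ↦ 3·X^0·Y^0·Z^2.
Collecting: F(X, Y, Z) = X**2 - X*Y - 2*X*Z + 3*Y**2 + Y*Z + 3*Z**2.


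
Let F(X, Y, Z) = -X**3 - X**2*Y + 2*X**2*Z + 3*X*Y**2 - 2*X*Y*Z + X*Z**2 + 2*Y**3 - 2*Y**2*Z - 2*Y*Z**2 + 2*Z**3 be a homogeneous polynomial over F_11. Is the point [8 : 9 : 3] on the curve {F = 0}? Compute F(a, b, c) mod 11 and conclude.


F(8,9,3) ≡ 6 (mod 11); P is NOT on the curve.

Evaluate F(8, 9, 3) term-by-term (mod 11).
  -X**3 ↦ -1·512·1·1 = -512
  -X**2*Y ↦ -1·64·9·1 = -576
  2*X**2*Z ↦ 2·64·1·3 = 384
  3*X*Y**2 ↦ 3·8·81·1 = 1944
  -2*X*Y*Z ↦ -2·8·9·3 = -432
  X*Z**2 ↦ 1·8·1·9 = 72
  2*Y**3 ↦ 2·1·729·1 = 1458
  -2*Y**2*Z ↦ -2·1·81·3 = -486
  -2*Y*Z**2 ↦ -2·1·9·9 = -162
  2*Z**3 ↦ 2·1·1·27 = 54
Sum: F(8, 9, 3) = (-512) + (-576) + (384) + (1944) + (-432) + (72) + (1458) + (-486) + (-162) + (54) = 1744.
Reducing mod 11: 1744 ≡ 6 (mod 11).
Since F(a, b, c) ≡ 6 ≠ 0 (mod 11), P does NOT lie on the curve.


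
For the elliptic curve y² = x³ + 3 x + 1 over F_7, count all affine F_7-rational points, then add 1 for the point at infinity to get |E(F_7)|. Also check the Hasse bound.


Affine points = {(0, 1), (0, 6), (2, 1), (2, 6), (3, 3), (3, 4), (4, 0), (5, 1), (5, 6), (6, 2), (6, 5)}; affine count = 11; |E(F_7)| = 12.

Discriminant check: Δ ∝ 4a³ + 27b² = 4·3³ + 27·1² = 4·27 + 27·1 ≡ 2 (mod 7). Nonzero ⇒ E is nonsingular.
For each x ∈ F_7, compute rhs = x³ + 3·x + 1 mod 7, then count y ∈ F_7 with y² ≡ rhs.
  x = 0: rhs = 1, matching y values: 1, 6 (2 points).
  x = 1: rhs = 5, matching y values: none (0 points).
  x = 2: rhs = 1, matching y values: 1, 6 (2 points).
  x = 3: rhs = 2, matching y values: 3, 4 (2 points).
  x = 4: rhs = 0, matching y values: 0 (1 points).
  x = 5: rhs = 1, matching y values: 1, 6 (2 points).
  x = 6: rhs = 4, matching y values: 2, 5 (2 points).
Total affine count: 11.
Full point count |E(F_7)| = 11 + 1 = 12.
Hasse bound: |12 − (7+1)| = |4| = 4 ≤ 2√7 ≈ 5.2915 ✓.


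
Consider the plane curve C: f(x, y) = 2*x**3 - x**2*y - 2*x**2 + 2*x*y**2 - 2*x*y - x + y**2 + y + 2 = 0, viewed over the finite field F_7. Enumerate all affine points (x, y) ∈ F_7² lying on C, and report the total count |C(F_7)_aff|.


Affine F_7-points: {(0, 3), (2, 2), (2, 5), (3, 0), (3, 1), (3, 2), (3, 3), (3, 4), (3, 5), (3, 6), (4, 2), (4, 6), (6, 1)}; count = 13.

For each of the 49 pairs (x, y) ∈ F_7², evaluate f(x, y) mod 7. Record the zeros.
  x = 0: [0↦2, 1↦4, 2↦1, 3↦0, 4↦1, 5↦4, 6↦2]  zeros at y ∈ {3}
  x = 1: [0↦1, 1↦2, 2↦2, 3↦1, 4↦6, 5↦3, 6↦6]  zeros at y ∈ ∅
  x = 2: [0↦1, 1↦6, 2↦0, 3↦4, 4↦4, 5↦0, 6↦6]  zeros at y ∈ {2, 5}
  x = 3: [0↦0, 1↦0, 2↦0, 3↦0, 4↦0, 5↦0, 6↦0]  zeros at y ∈ {0, 1, 2, 3, 4, 5, 6}
  x = 4: [0↦3, 1↦3, 2↦0, 3↦1, 4↦6, 5↦1, 6↦0]  zeros at y ∈ {2, 6}
  x = 5: [0↦1, 1↦6, 2↦5, 3↦5, 4↦6, 5↦1, 6↦4]  zeros at y ∈ ∅
  x = 6: [0↦6, 1↦0, 2↦6, 3↦3, 4↦5, 5↦5, 6↦3]  zeros at y ∈ {1}
Collecting zeros: affine points = {(0, 3), (2, 2), (2, 5), (3, 0), (3, 1), (3, 2), (3, 3), (3, 4), (3, 5), (3, 6), (4, 2), (4, 6), (6, 1)}.
Total count |C(F_7)_aff| = 13.


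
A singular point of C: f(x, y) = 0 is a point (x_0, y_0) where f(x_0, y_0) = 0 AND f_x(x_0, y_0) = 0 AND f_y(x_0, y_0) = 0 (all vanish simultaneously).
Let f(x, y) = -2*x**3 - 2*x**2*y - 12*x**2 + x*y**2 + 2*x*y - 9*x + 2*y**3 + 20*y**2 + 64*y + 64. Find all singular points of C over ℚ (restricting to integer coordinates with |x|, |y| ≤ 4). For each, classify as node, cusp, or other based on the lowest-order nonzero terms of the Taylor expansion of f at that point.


Singular points: {(-1, -3)}; classification: cusp.

Compute partial derivatives:
  f_x = -6*x**2 - 4*x*y - 24*x + y**2 + 2*y - 9.
  f_y = -2*x**2 + 2*x*y + 2*x + 6*y**2 + 40*y + 64.
Scan x_0 ∈ {−4, ..., 4}. For each x_0, f_y(x_0, y) is a polynomial in y; find its integer roots y ∈ {−4, ..., 4}, then test f_x and f at those candidates.
  x = -4: f_y(-4, y) = 6*y**2 + 32*y + 24; no integer root y with |y| ≤ 4.
  x = -3: f_y(-3, y) = 6*y**2 + 34*y + 40; vanishes at y ∈ {-4}. (-3, -4): f_x = -31 ≠ 0.
  x = -2: f_y(-2, y) = 6*y**2 + 36*y + 52; no integer root y with |y| ≤ 4.
  x = -1: f_y(-1, y) = 6*y**2 + 38*y + 60; vanishes at y ∈ {-3}. (-1, -3): f_x = 0, f = 0 — SINGULAR.
  x = 0: f_y(0, y) = 6*y**2 + 40*y + 64; vanishes at y ∈ {-4}. (0, -4): f_x = -1 ≠ 0.
  x = 1: f_y(1, y) = 6*y**2 + 42*y + 64; no integer root y with |y| ≤ 4.
  x = 2: f_y(2, y) = 6*y**2 + 44*y + 60; no integer root y with |y| ≤ 4.
  x = 3: f_y(3, y) = 6*y**2 + 46*y + 52; no integer root y with |y| ≤ 4.
  x = 4: f_y(4, y) = 6*y**2 + 48*y + 40; no integer root y with |y| ≤ 4.
Only singular point on the grid: (-1, -3).
Classify: substitute x = -1 + u, y = -3 + v and expand: f = -2*u**3 - 2*u**2*v + u*v**2 + 2*v**3 + v**2.
No constant or linear terms (consistent with a singular point). Quadratic part: v**2. Cubic part: -2*u**3 - 2*u**2*v + u*v**2 + 2*v**3.
The quadratic part v**2 is a perfect square, so there is a single (double) tangent line v = 0, i.e. y = -3. Restricting the cubic part to that line (v = 0) leaves -2*u**3 ≠ 0, so f is not divisible by v and the branch is v² ≈ 2*u**3 to lowest order — this is a cusp.
Classification: cusp.


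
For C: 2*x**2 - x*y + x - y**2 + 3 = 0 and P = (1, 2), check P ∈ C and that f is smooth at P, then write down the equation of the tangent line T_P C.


Tangent line at P: 3*x - 5*y + 7 = 0.

Step 1: f(1, 2) = 0, so P lies on C.
Step 2: partial derivatives
  f_x(x, y) = 4*x - y + 1, f_y(x, y) = -x - 2*y.
  f_x(P) = 3, f_y(P) = -5 (gradient nonzero, so P is smooth).
Step 3: tangent line at P: 3·(x − 1) + -5·(y − 2) = 0.
Expanding: 3*x - 5*y + 7 = 0.


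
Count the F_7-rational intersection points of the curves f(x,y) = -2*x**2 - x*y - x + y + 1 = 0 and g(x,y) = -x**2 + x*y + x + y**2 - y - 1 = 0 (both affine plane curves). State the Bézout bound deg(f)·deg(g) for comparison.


Common zeros: ∅; count = 0; Bézout bound = 4.

deg(f) = 2, deg(g) = 2, so Bézout bound = 4.
Scan x ∈ F_7. For each x, list the y ∈ F_7 with f(x, y) ≡ 0 and those with g(x, y) ≡ 0 (mod 7); the common zeros in that column are the intersection.
  x = 0: f ≡ 0 at y ∈ {6}; g ≡ 0 at y ∈ ∅; common: ∅.
  x = 1: f ≡ 0 at y ∈ ∅; g ≡ 0 at y ∈ {1, 6}; common: ∅.
  x = 2: f ≡ 0 at y ∈ {5}; g ≡ 0 at y ∈ ∅; common: ∅.
  x = 3: f ≡ 0 at y ∈ {4}; g ≡ 0 at y ∈ {0, 5}; common: ∅.
  x = 4: f ≡ 0 at y ∈ {0}; g ≡ 0 at y ∈ ∅; common: ∅.
  x = 5: f ≡ 0 at y ∈ {4}; g ≡ 0 at y ∈ {0, 3}; common: ∅.
  x = 6: f ≡ 0 at y ∈ {0}; g ≡ 0 at y ∈ {3, 6}; common: ∅.
Collecting: common zeros = ∅, so the count is 0.
Comparison with the Bézout bound: 0 ≤ 4 = deg(f)·deg(g), as expected for curves with no common component (the affine F_7-count falls short of the bound because intersections may lie at infinity, over extension fields, or carry multiplicity).


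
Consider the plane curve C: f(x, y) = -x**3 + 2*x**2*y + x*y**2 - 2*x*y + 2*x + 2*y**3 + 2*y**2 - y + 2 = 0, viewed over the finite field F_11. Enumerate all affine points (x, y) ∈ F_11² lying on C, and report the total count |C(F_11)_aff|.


Affine F_11-points: {(0, 5), (2, 5), (5, 3), (7, 9), (8, 5), (9, 2)}; count = 6.

For each of the 121 pairs (x, y) ∈ F_11², evaluate f(x, y) mod 11. Record the zeros.
  x = 0: [0↦2, 1↦5, 2↦2, 3↦5, 4↦4, 5↦0, 6↦5, 7↦9, 8↦2, 9↦7, 10↦3]  zeros at y ∈ {5}
  x = 1: [0↦3, 1↦7, 2↦7, 3↦4, 4↦10, 5↦4, 6↦9, 7↦4, 8↦1, 9↦1, 10↦5]  zeros at y ∈ ∅
  x = 2: [0↦9, 1↦7, 2↦3, 3↦9, 4↦4, 5↦0, 6↦9, 7↦10, 8↦4, 9↦3, 10↦8]  zeros at y ∈ {5}
  x = 3: [0↦3, 1↦10, 2↦6, 3↦3, 4↦2, 5↦4, 6↦10, 7↦10, 8↦5, 9↦7, 10↦6]  zeros at y ∈ ∅
  x = 4: [0↦1, 1↦10, 2↦10, 3↦2, 4↦9, 5↦10, 6↦6, 7↦9, 8↦9, 9↦7, 10↦4]  zeros at y ∈ ∅
  x = 5: [0↦8, 1↦1, 2↦9, 3↦0, 4↦8, 5↦1, 6↦2, 7↦1, 8↦10, 9↦8, 10↦7]  zeros at y ∈ {3}
  x = 6: [0↦7, 1↦10, 2↦8, 3↦2, 4↦4, 5↦4, 6↦3, 7↦2, 8↦2, 9↦4, 10↦9]  zeros at y ∈ ∅
  x = 7: [0↦3, 1↦9, 2↦1, 3↦2, 4↦2, 5↦2, 6↦3, 7↦6, 8↦1, 9↦0, 10↦4]  zeros at y ∈ {9}
  x = 8: [0↦1, 1↦3, 2↦4, 3↦5, 4↦7, 5↦0, 6↦7, 7↦7, 8↦1, 9↦1, 10↦8]  zeros at y ∈ {5}
  x = 9: [0↦6, 1↦8, 2↦0, 3↦5, 4↦2, 5↦3, 6↦9, 7↦10, 8↦7, 9↦1, 10↦4]  zeros at y ∈ {2}
  x = 10: [0↦1, 1↦7, 2↦5, 3↦7, 4↦3, 5↦5, 6↦3, 7↦9, 8↦2, 9↦5, 10↦8]  zeros at y ∈ ∅
Collecting zeros: affine points = {(0, 5), (2, 5), (5, 3), (7, 9), (8, 5), (9, 2)}.
Total count |C(F_11)_aff| = 6.


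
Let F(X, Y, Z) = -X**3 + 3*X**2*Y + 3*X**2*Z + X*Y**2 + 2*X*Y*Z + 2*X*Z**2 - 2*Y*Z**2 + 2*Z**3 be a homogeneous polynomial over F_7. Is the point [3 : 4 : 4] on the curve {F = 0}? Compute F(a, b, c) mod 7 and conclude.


F(3,4,4) ≡ 2 (mod 7); P is NOT on the curve.

Evaluate F(3, 4, 4) term-by-term (mod 7).
  -X**3 ↦ -1·27·1·1 = -27
  3*X**2*Y ↦ 3·9·4·1 = 108
  3*X**2*Z ↦ 3·9·1·4 = 108
  X*Y**2 ↦ 1·3·16·1 = 48
  2*X*Y*Z ↦ 2·3·4·4 = 96
  2*X*Z**2 ↦ 2·3·1·16 = 96
  -2*Y*Z**2 ↦ -2·1·4·16 = -128
  2*Z**3 ↦ 2·1·1·64 = 128
Sum: F(3, 4, 4) = (-27) + (108) + (108) + (48) + (96) + (96) + (-128) + (128) = 429.
Reducing mod 7: 429 ≡ 2 (mod 7).
Since F(a, b, c) ≡ 2 ≠ 0 (mod 7), P does NOT lie on the curve.


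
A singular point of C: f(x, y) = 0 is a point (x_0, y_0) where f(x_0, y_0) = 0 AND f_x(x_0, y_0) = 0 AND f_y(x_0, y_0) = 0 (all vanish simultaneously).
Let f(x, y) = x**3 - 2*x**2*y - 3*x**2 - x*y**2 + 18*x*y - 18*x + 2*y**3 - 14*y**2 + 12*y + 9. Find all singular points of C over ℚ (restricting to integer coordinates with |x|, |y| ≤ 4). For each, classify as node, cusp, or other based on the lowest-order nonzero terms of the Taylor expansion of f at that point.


Singular points: {(3, 3)}; classification: cusp.

Compute partial derivatives:
  f_x = 3*x**2 - 4*x*y - 6*x - y**2 + 18*y - 18.
  f_y = -2*x**2 - 2*x*y + 18*x + 6*y**2 - 28*y + 12.
Scan x_0 ∈ {−4, ..., 4}. For each x_0, f_y(x_0, y) is a polynomial in y; find its integer roots y ∈ {−4, ..., 4}, then test f_x and f at those candidates.
  x = -4: f_y(-4, y) = 6*y**2 - 20*y - 92; no integer root y with |y| ≤ 4.
  x = -3: f_y(-3, y) = 6*y**2 - 22*y - 60; no integer root y with |y| ≤ 4.
  x = -2: f_y(-2, y) = 6*y**2 - 24*y - 32; no integer root y with |y| ≤ 4.
  x = -1: f_y(-1, y) = 6*y**2 - 26*y - 8; no integer root y with |y| ≤ 4.
  x = 0: f_y(0, y) = 6*y**2 - 28*y + 12; no integer root y with |y| ≤ 4.
  x = 1: f_y(1, y) = 6*y**2 - 30*y + 28; no integer root y with |y| ≤ 4.
  x = 2: f_y(2, y) = 6*y**2 - 32*y + 40; vanishes at y ∈ {2}. (2, 2): f_x = -2 ≠ 0.
  x = 3: f_y(3, y) = 6*y**2 - 34*y + 48; vanishes at y ∈ {3}. (3, 3): f_x = 0, f = 0 — SINGULAR.
  x = 4: f_y(4, y) = 6*y**2 - 36*y + 52; no integer root y with |y| ≤ 4.
Only singular point on the grid: (3, 3).
Classify: substitute x = 3 + u, y = 3 + v and expand: f = u**3 - 2*u**2*v - u*v**2 + 2*v**3 + v**2.
No constant or linear terms (consistent with a singular point). Quadratic part: v**2. Cubic part: u**3 - 2*u**2*v - u*v**2 + 2*v**3.
The quadratic part v**2 is a perfect square, so there is a single (double) tangent line v = 0, i.e. y = 3. Restricting the cubic part to that line (v = 0) leaves u**3 ≠ 0, so f is not divisible by v and the branch is v² ≈ -u**3 to lowest order — this is a cusp.
Classification: cusp.


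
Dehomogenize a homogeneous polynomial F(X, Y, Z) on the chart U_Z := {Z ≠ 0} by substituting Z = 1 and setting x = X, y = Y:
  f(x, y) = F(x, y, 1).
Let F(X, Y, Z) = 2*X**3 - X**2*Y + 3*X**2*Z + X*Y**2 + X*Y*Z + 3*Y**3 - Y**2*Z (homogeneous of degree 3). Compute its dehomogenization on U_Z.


f(x, y) = 2*x**3 - x**2*y + 3*x**2 + x*y**2 + x*y + 3*y**3 - y**2

On U_Z we set Z = 1. Each monomial c·X^i·Y^j·Z^k in F becomes c·x^i·y^j·1^k = c·x^i·y^j.
Substituting Z = 1: F(X, Y, 1) = 2*x**3 - x**2*y + 3*x**2 + x*y**2 + x*y + 3*y**3 - y**2.
Note: deg(f) ≤ deg(F) = 3; strict inequality happens when F is divisible by Z (lost terms).


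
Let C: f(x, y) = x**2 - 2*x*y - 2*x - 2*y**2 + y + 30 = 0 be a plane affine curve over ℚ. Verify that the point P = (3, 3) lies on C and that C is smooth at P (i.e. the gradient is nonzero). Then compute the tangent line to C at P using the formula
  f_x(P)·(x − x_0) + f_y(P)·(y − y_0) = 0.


Tangent line at P: -2*x - 17*y + 57 = 0.

Step 1: f(3, 3) = 0, so P lies on C.
Step 2: partial derivatives
  f_x(x, y) = 2*x - 2*y - 2, f_y(x, y) = -2*x - 4*y + 1.
  f_x(P) = -2, f_y(P) = -17 (gradient nonzero, so P is smooth).
Step 3: tangent line at P: -2·(x − 3) + -17·(y − 3) = 0.
Expanding: -2*x - 17*y + 57 = 0.


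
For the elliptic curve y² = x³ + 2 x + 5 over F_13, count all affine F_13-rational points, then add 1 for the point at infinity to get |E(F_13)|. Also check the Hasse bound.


Affine points = {(2, 2), (2, 11), (3, 5), (3, 8), (4, 5), (4, 8), (5, 6), (5, 7), (6, 5), (6, 8), (8, 0)}; affine count = 11; |E(F_13)| = 12.

Discriminant check: Δ ∝ 4a³ + 27b² = 4·2³ + 27·5² = 4·8 + 27·25 ≡ 5 (mod 13). Nonzero ⇒ E is nonsingular.
For each x ∈ F_13, compute rhs = x³ + 2·x + 5 mod 13, then count y ∈ F_13 with y² ≡ rhs.
  x = 0: rhs = 5, matching y values: none (0 points).
  x = 1: rhs = 8, matching y values: none (0 points).
  x = 2: rhs = 4, matching y values: 2, 11 (2 points).
  x = 3: rhs = 12, matching y values: 5, 8 (2 points).
  x = 4: rhs = 12, matching y values: 5, 8 (2 points).
  x = 5: rhs = 10, matching y values: 6, 7 (2 points).
  x = 6: rhs = 12, matching y values: 5, 8 (2 points).
  x = 7: rhs = 11, matching y values: none (0 points).
  x = 8: rhs = 0, matching y values: 0 (1 points).
  x = 9: rhs = 11, matching y values: none (0 points).
  x = 10: rhs = 11, matching y values: none (0 points).
  x = 11: rhs = 6, matching y values: none (0 points).
  x = 12: rhs = 2, matching y values: none (0 points).
Total affine count: 11.
Full point count |E(F_13)| = 11 + 1 = 12.
Hasse bound: |12 − (13+1)| = |-2| = 2 ≤ 2√13 ≈ 7.2111 ✓.


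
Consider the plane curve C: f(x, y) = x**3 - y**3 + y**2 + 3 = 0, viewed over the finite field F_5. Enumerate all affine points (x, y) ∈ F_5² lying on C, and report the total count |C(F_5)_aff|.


Affine F_5-points: {(0, 3), (0, 4), (1, 2), (3, 0), (3, 1)}; count = 5.

For each of the 25 pairs (x, y) ∈ F_5², evaluate f(x, y) mod 5. Record the zeros.
  x = 0: [0↦3, 1↦3, 2↦4, 3↦0, 4↦0]  zeros at y ∈ {3, 4}
  x = 1: [0↦4, 1↦4, 2↦0, 3↦1, 4↦1]  zeros at y ∈ {2}
  x = 2: [0↦1, 1↦1, 2↦2, 3↦3, 4↦3]  zeros at y ∈ ∅
  x = 3: [0↦0, 1↦0, 2↦1, 3↦2, 4↦2]  zeros at y ∈ {0, 1}
  x = 4: [0↦2, 1↦2, 2↦3, 3↦4, 4↦4]  zeros at y ∈ ∅
Collecting zeros: affine points = {(0, 3), (0, 4), (1, 2), (3, 0), (3, 1)}.
Total count |C(F_5)_aff| = 5.
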